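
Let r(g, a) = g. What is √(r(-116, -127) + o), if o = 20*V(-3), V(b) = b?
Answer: 4*I*√11 ≈ 13.266*I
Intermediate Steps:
o = -60 (o = 20*(-3) = -60)
√(r(-116, -127) + o) = √(-116 - 60) = √(-176) = 4*I*√11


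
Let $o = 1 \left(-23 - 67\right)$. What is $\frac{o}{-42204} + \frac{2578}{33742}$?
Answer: $\frac{9319891}{118670614} \approx 0.078536$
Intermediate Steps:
$o = -90$ ($o = 1 \left(-90\right) = -90$)
$\frac{o}{-42204} + \frac{2578}{33742} = - \frac{90}{-42204} + \frac{2578}{33742} = \left(-90\right) \left(- \frac{1}{42204}\right) + 2578 \cdot \frac{1}{33742} = \frac{15}{7034} + \frac{1289}{16871} = \frac{9319891}{118670614}$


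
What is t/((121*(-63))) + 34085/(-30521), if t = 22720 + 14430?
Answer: -1393685105/232661583 ≈ -5.9902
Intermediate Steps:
t = 37150
t/((121*(-63))) + 34085/(-30521) = 37150/((121*(-63))) + 34085/(-30521) = 37150/(-7623) + 34085*(-1/30521) = 37150*(-1/7623) - 34085/30521 = -37150/7623 - 34085/30521 = -1393685105/232661583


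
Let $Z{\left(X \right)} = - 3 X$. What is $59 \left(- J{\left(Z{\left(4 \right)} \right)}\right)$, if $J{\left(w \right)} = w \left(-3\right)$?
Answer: $-2124$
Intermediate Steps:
$J{\left(w \right)} = - 3 w$
$59 \left(- J{\left(Z{\left(4 \right)} \right)}\right) = 59 \left(- \left(-3\right) \left(\left(-3\right) 4\right)\right) = 59 \left(- \left(-3\right) \left(-12\right)\right) = 59 \left(\left(-1\right) 36\right) = 59 \left(-36\right) = -2124$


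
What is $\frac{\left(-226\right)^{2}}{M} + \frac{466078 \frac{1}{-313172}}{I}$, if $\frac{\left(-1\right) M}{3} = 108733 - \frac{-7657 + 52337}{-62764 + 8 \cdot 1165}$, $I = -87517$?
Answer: $- \frac{9350913188014254821}{59726942151241635738} \approx -0.15656$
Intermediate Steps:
$M = - \frac{4358378349}{13361}$ ($M = - 3 \left(108733 - \frac{-7657 + 52337}{-62764 + 8 \cdot 1165}\right) = - 3 \left(108733 - \frac{44680}{-62764 + 9320}\right) = - 3 \left(108733 - \frac{44680}{-53444}\right) = - 3 \left(108733 - 44680 \left(- \frac{1}{53444}\right)\right) = - 3 \left(108733 - - \frac{11170}{13361}\right) = - 3 \left(108733 + \frac{11170}{13361}\right) = \left(-3\right) \frac{1452792783}{13361} = - \frac{4358378349}{13361} \approx -3.262 \cdot 10^{5}$)
$\frac{\left(-226\right)^{2}}{M} + \frac{466078 \frac{1}{-313172}}{I} = \frac{\left(-226\right)^{2}}{- \frac{4358378349}{13361}} + \frac{466078 \frac{1}{-313172}}{-87517} = 51076 \left(- \frac{13361}{4358378349}\right) + 466078 \left(- \frac{1}{313172}\right) \left(- \frac{1}{87517}\right) = - \frac{682426436}{4358378349} - - \frac{233039}{13703936962} = - \frac{682426436}{4358378349} + \frac{233039}{13703936962} = - \frac{9350913188014254821}{59726942151241635738}$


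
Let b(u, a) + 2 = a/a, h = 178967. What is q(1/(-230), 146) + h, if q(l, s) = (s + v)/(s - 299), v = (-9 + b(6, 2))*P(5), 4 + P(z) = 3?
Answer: 9127265/51 ≈ 1.7897e+5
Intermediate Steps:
P(z) = -1 (P(z) = -4 + 3 = -1)
b(u, a) = -1 (b(u, a) = -2 + a/a = -2 + 1 = -1)
v = 10 (v = (-9 - 1)*(-1) = -10*(-1) = 10)
q(l, s) = (10 + s)/(-299 + s) (q(l, s) = (s + 10)/(s - 299) = (10 + s)/(-299 + s))
q(1/(-230), 146) + h = (10 + 146)/(-299 + 146) + 178967 = 156/(-153) + 178967 = -1/153*156 + 178967 = -52/51 + 178967 = 9127265/51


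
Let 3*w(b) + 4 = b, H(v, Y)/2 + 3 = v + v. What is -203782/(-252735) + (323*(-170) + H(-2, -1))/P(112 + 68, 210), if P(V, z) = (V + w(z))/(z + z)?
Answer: -8745090787514/94270155 ≈ -92766.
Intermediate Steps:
H(v, Y) = -6 + 4*v (H(v, Y) = -6 + 2*(v + v) = -6 + 2*(2*v) = -6 + 4*v)
w(b) = -4/3 + b/3
P(V, z) = (-4/3 + V + z/3)/(2*z) (P(V, z) = (V + (-4/3 + z/3))/(z + z) = (-4/3 + V + z/3)/((2*z)) = (-4/3 + V + z/3)*(1/(2*z)) = (-4/3 + V + z/3)/(2*z))
-203782/(-252735) + (323*(-170) + H(-2, -1))/P(112 + 68, 210) = -203782/(-252735) + (323*(-170) + (-6 + 4*(-2)))/(((⅙)*(-4 + 210 + 3*(112 + 68))/210)) = -203782*(-1/252735) + (-54910 + (-6 - 8))/(((⅙)*(1/210)*(-4 + 210 + 3*180))) = 203782/252735 + (-54910 - 14)/(((⅙)*(1/210)*(-4 + 210 + 540))) = 203782/252735 - 54924/((⅙)*(1/210)*746) = 203782/252735 - 54924/373/630 = 203782/252735 - 54924*630/373 = 203782/252735 - 34602120/373 = -8745090787514/94270155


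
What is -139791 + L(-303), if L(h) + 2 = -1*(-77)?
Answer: -139716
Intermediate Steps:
L(h) = 75 (L(h) = -2 - 1*(-77) = -2 + 77 = 75)
-139791 + L(-303) = -139791 + 75 = -139716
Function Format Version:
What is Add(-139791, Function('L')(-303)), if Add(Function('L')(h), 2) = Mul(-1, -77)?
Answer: -139716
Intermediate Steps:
Function('L')(h) = 75 (Function('L')(h) = Add(-2, Mul(-1, -77)) = Add(-2, 77) = 75)
Add(-139791, Function('L')(-303)) = Add(-139791, 75) = -139716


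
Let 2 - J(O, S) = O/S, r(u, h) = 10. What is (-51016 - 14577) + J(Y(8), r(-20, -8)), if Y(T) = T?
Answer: -327959/5 ≈ -65592.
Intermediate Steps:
J(O, S) = 2 - O/S
(-51016 - 14577) + J(Y(8), r(-20, -8)) = (-51016 - 14577) + (2 - 1*8/10) = -65593 + (2 - 1*8*1/10) = -65593 + (2 - 4/5) = -65593 + 6/5 = -327959/5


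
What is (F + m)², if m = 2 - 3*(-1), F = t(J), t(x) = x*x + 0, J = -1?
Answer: 36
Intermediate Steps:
t(x) = x² (t(x) = x² + 0 = x²)
F = 1 (F = (-1)² = 1)
m = 5 (m = 2 + 3 = 5)
(F + m)² = (1 + 5)² = 6² = 36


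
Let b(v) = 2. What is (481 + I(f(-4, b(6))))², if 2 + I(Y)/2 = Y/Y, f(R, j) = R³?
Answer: 229441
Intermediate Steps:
I(Y) = -2 (I(Y) = -4 + 2*(Y/Y) = -4 + 2*1 = -4 + 2 = -2)
(481 + I(f(-4, b(6))))² = (481 - 2)² = 479² = 229441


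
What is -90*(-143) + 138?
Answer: 13008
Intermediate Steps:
-90*(-143) + 138 = 12870 + 138 = 13008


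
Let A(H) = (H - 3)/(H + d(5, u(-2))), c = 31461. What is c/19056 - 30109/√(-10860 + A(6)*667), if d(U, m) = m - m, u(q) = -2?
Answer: 10487/6352 + 30109*I*√42106/21053 ≈ 1.651 + 293.46*I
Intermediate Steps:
d(U, m) = 0
A(H) = (-3 + H)/H (A(H) = (H - 3)/(H + 0) = (-3 + H)/H)
c/19056 - 30109/√(-10860 + A(6)*667) = 31461/19056 - 30109/√(-10860 + ((-3 + 6)/6)*667) = 31461*(1/19056) - 30109/√(-10860 + ((⅙)*3)*667) = 10487/6352 - 30109/√(-10860 + (½)*667) = 10487/6352 - 30109/√(-10860 + 667/2) = 10487/6352 - 30109*(-I*√42106/21053) = 10487/6352 - (-30109)*I*√42106/21053 = 10487/6352 + 30109*I*√42106/21053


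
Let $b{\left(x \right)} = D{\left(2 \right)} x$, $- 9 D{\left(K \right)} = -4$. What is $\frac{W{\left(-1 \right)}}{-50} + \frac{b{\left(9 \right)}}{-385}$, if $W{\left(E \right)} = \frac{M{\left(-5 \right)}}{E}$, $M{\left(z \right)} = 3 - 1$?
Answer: $\frac{57}{1925} \approx 0.02961$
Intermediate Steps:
$M{\left(z \right)} = 2$ ($M{\left(z \right)} = 3 - 1 = 2$)
$D{\left(K \right)} = \frac{4}{9}$ ($D{\left(K \right)} = \left(- \frac{1}{9}\right) \left(-4\right) = \frac{4}{9}$)
$b{\left(x \right)} = \frac{4 x}{9}$
$W{\left(E \right)} = \frac{2}{E}$
$\frac{W{\left(-1 \right)}}{-50} + \frac{b{\left(9 \right)}}{-385} = \frac{2 \frac{1}{-1}}{-50} + \frac{\frac{4}{9} \cdot 9}{-385} = 2 \left(-1\right) \left(- \frac{1}{50}\right) + 4 \left(- \frac{1}{385}\right) = \left(-2\right) \left(- \frac{1}{50}\right) - \frac{4}{385} = \frac{1}{25} - \frac{4}{385} = \frac{57}{1925}$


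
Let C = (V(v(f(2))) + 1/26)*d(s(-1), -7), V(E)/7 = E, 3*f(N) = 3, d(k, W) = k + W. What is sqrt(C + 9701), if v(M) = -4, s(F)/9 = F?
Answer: sqrt(1715077)/13 ≈ 100.74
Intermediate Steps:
s(F) = 9*F
d(k, W) = W + k
f(N) = 1 (f(N) = (1/3)*3 = 1)
V(E) = 7*E
C = 5816/13 (C = (7*(-4) + 1/26)*(-7 + 9*(-1)) = (-28 + 1/26)*(-7 - 9) = -727/26*(-16) = 5816/13 ≈ 447.38)
sqrt(C + 9701) = sqrt(5816/13 + 9701) = sqrt(131929/13) = sqrt(1715077)/13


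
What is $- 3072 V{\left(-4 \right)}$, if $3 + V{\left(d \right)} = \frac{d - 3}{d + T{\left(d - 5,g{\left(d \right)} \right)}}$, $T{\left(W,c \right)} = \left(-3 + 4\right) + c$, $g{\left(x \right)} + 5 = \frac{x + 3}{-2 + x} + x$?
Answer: $\frac{525312}{71} \approx 7398.8$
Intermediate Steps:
$g{\left(x \right)} = -5 + x + \frac{3 + x}{-2 + x}$ ($g{\left(x \right)} = -5 + \left(\frac{x + 3}{-2 + x} + x\right) = -5 + \left(\frac{3 + x}{-2 + x} + x\right) = -5 + \left(x + \frac{3 + x}{-2 + x}\right) = -5 + x + \frac{3 + x}{-2 + x}$)
$T{\left(W,c \right)} = 1 + c$
$V{\left(d \right)} = -3 + \frac{-3 + d}{1 + d + \frac{13 + d^{2} - 6 d}{-2 + d}}$ ($V{\left(d \right)} = -3 + \frac{d - 3}{d + \left(1 + \frac{13 + d^{2} - 6 d}{-2 + d}\right)} = -3 + \frac{-3 + d}{1 + d + \frac{13 + d^{2} - 6 d}{-2 + d}}$)
$- 3072 V{\left(-4 \right)} = - 3072 \frac{-27 - 5 \left(-4\right)^{2} + 16 \left(-4\right)}{11 - -28 + 2 \left(-4\right)^{2}} = - 3072 \frac{-27 - 80 - 64}{11 + 28 + 2 \cdot 16} = - 3072 \frac{-27 - 80 - 64}{11 + 28 + 32} = - 3072 \cdot \frac{1}{71} \left(-171\right) = \left(-3072\right) \left(- \frac{171}{71}\right) = \frac{525312}{71}$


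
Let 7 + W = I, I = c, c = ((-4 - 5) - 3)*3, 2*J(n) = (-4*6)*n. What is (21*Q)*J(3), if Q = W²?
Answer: -1397844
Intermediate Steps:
J(n) = -12*n (J(n) = ((-4*6)*n)/2 = (-24*n)/2 = -12*n)
c = -36 (c = (-9 - 3)*3 = -12*3 = -36)
I = -36
W = -43 (W = -7 - 36 = -43)
Q = 1849 (Q = (-43)² = 1849)
(21*Q)*J(3) = (21*1849)*(-12*3) = 38829*(-36) = -1397844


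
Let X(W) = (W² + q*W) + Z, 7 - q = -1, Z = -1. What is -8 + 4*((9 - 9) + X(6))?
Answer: 324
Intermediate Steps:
q = 8 (q = 7 - 1*(-1) = 7 + 1 = 8)
X(W) = -1 + W² + 8*W (X(W) = (W² + 8*W) - 1 = -1 + W² + 8*W)
-8 + 4*((9 - 9) + X(6)) = -8 + 4*((9 - 9) + (-1 + 6² + 8*6)) = -8 + 4*(0 + (-1 + 36 + 48)) = -8 + 4*(0 + 83) = -8 + 4*83 = -8 + 332 = 324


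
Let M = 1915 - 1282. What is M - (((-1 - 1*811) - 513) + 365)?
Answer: 1593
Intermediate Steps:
M = 633
M - (((-1 - 1*811) - 513) + 365) = 633 - (((-1 - 1*811) - 513) + 365) = 633 - (((-1 - 811) - 513) + 365) = 633 - ((-812 - 513) + 365) = 633 - (-1325 + 365) = 633 - 1*(-960) = 633 + 960 = 1593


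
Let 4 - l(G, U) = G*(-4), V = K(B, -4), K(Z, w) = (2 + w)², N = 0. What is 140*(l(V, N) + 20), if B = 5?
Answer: 5600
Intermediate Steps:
V = 4 (V = (2 - 4)² = (-2)² = 4)
l(G, U) = 4 + 4*G (l(G, U) = 4 - G*(-4) = 4 - (-4)*G = 4 + 4*G)
140*(l(V, N) + 20) = 140*((4 + 4*4) + 20) = 140*((4 + 16) + 20) = 140*(20 + 20) = 140*40 = 5600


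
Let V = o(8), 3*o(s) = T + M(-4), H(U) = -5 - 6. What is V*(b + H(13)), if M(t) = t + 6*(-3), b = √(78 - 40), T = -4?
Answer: 286/3 - 26*√38/3 ≈ 41.908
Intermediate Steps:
H(U) = -11
b = √38 ≈ 6.1644
M(t) = -18 + t (M(t) = t - 18 = -18 + t)
o(s) = -26/3 (o(s) = (-4 + (-18 - 4))/3 = (-4 - 22)/3 = (⅓)*(-26) = -26/3)
V = -26/3 ≈ -8.6667
V*(b + H(13)) = -26*(√38 - 11)/3 = -26*(-11 + √38)/3 = 286/3 - 26*√38/3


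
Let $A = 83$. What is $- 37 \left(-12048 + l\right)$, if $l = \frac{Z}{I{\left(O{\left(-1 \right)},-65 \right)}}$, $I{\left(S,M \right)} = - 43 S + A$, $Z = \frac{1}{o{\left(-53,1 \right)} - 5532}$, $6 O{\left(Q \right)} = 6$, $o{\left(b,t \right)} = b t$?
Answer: $\frac{99586358437}{223400} \approx 4.4578 \cdot 10^{5}$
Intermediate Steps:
$O{\left(Q \right)} = 1$ ($O{\left(Q \right)} = \frac{1}{6} \cdot 6 = 1$)
$Z = - \frac{1}{5585}$ ($Z = \frac{1}{\left(-53\right) 1 - 5532} = \frac{1}{-53 - 5532} = \frac{1}{-5585} = - \frac{1}{5585} \approx -0.00017905$)
$I{\left(S,M \right)} = 83 - 43 S$ ($I{\left(S,M \right)} = - 43 S + 83 = 83 - 43 S$)
$l = - \frac{1}{223400}$ ($l = - \frac{1}{5585 \left(83 - 43\right)} = - \frac{1}{5585 \cdot 40} = \left(- \frac{1}{5585}\right) \frac{1}{40} = - \frac{1}{223400} \approx -4.4763 \cdot 10^{-6}$)
$- 37 \left(-12048 + l\right) = - 37 \left(-12048 - \frac{1}{223400}\right) = \left(-37\right) \left(- \frac{2691523201}{223400}\right) = \frac{99586358437}{223400}$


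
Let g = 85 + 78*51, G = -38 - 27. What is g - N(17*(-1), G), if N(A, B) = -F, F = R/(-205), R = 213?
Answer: 832702/205 ≈ 4062.0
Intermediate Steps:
G = -65
F = -213/205 (F = 213/(-205) = 213*(-1/205) = -213/205 ≈ -1.0390)
N(A, B) = 213/205 (N(A, B) = -1*(-213/205) = 213/205)
g = 4063 (g = 85 + 3978 = 4063)
g - N(17*(-1), G) = 4063 - 1*213/205 = 4063 - 213/205 = 832702/205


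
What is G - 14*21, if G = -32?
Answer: -326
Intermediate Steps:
G - 14*21 = -32 - 14*21 = -32 - 294 = -326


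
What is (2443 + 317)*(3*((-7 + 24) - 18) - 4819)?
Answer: -13308720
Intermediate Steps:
(2443 + 317)*(3*((-7 + 24) - 18) - 4819) = 2760*(3*(17 - 18) - 4819) = 2760*(3*(-1) - 4819) = 2760*(-3 - 4819) = 2760*(-4822) = -13308720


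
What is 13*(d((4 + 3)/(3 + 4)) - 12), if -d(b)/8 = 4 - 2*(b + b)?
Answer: -156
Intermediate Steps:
d(b) = -32 + 32*b (d(b) = -8*(4 - 2*(b + b)) = -8*(4 - 4*b) = -32 + 32*b)
13*(d((4 + 3)/(3 + 4)) - 12) = 13*((-32 + 32*((4 + 3)/(3 + 4))) - 12) = 13*((-32 + 32*(7/7)) - 12) = 13*((-32 + 32*(7*(⅐))) - 12) = 13*((-32 + 32*1) - 12) = 13*((-32 + 32) - 12) = 13*(0 - 12) = 13*(-12) = -156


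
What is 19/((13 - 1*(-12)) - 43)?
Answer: -19/18 ≈ -1.0556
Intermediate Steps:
19/((13 - 1*(-12)) - 43) = 19/((13 + 12) - 43) = 19/(25 - 43) = 19/(-18) = 19*(-1/18) = -19/18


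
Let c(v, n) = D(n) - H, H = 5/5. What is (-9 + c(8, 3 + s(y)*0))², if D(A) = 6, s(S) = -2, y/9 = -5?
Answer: 16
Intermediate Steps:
y = -45 (y = 9*(-5) = -45)
H = 1 (H = 5*(⅕) = 1)
c(v, n) = 5 (c(v, n) = 6 - 1*1 = 6 - 1 = 5)
(-9 + c(8, 3 + s(y)*0))² = (-9 + 5)² = (-4)² = 16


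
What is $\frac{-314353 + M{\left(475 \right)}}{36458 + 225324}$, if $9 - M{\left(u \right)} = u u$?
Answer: $- \frac{539969}{261782} \approx -2.0627$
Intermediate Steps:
$M{\left(u \right)} = 9 - u^{2}$ ($M{\left(u \right)} = 9 - u u = 9 - u^{2}$)
$\frac{-314353 + M{\left(475 \right)}}{36458 + 225324} = \frac{-314353 + \left(9 - 475^{2}\right)}{36458 + 225324} = \frac{-314353 + \left(9 - 225625\right)}{261782} = \left(-314353 + \left(9 - 225625\right)\right) \frac{1}{261782} = \left(-314353 - 225616\right) \frac{1}{261782} = \left(-539969\right) \frac{1}{261782} = - \frac{539969}{261782}$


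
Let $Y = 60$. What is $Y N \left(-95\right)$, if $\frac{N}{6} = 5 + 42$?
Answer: $-1607400$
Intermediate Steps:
$N = 282$ ($N = 6 \left(5 + 42\right) = 6 \cdot 47 = 282$)
$Y N \left(-95\right) = 60 \cdot 282 \left(-95\right) = 16920 \left(-95\right) = -1607400$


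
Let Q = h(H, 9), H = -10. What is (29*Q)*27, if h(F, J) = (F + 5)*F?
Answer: 39150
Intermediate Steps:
h(F, J) = F*(5 + F) (h(F, J) = (5 + F)*F = F*(5 + F))
Q = 50 (Q = -10*(5 - 10) = -10*(-5) = 50)
(29*Q)*27 = (29*50)*27 = 1450*27 = 39150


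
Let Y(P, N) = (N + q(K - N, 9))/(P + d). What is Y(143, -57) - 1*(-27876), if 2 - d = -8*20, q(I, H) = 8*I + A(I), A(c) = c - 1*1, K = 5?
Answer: 1700536/61 ≈ 27878.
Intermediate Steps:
A(c) = -1 + c (A(c) = c - 1 = -1 + c)
q(I, H) = -1 + 9*I (q(I, H) = 8*I + (-1 + I) = -1 + 9*I)
d = 162 (d = 2 - (-8)*20 = 2 - 1*(-160) = 2 + 160 = 162)
Y(P, N) = (44 - 8*N)/(162 + P) (Y(P, N) = (N + (-1 + 9*(5 - N)))/(P + 162) = (N + (-1 + (45 - 9*N)))/(162 + P) = (N + (44 - 9*N))/(162 + P) = (44 - 8*N)/(162 + P))
Y(143, -57) - 1*(-27876) = 4*(11 - 2*(-57))/(162 + 143) - 1*(-27876) = 4*(11 + 114)/305 + 27876 = 4*(1/305)*125 + 27876 = 100/61 + 27876 = 1700536/61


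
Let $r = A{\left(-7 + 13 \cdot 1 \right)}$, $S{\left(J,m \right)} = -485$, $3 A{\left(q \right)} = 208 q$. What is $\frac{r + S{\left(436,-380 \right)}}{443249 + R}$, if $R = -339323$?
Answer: $- \frac{23}{34642} \approx -0.00066393$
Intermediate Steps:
$A{\left(q \right)} = \frac{208 q}{3}$
$r = 416$ ($r = \frac{208 \left(-7 + 13 \cdot 1\right)}{3} = \frac{208 \left(-7 + 13\right)}{3} = \frac{208}{3} \cdot 6 = 416$)
$\frac{r + S{\left(436,-380 \right)}}{443249 + R} = \frac{416 - 485}{443249 - 339323} = - \frac{69}{103926} = \left(-69\right) \frac{1}{103926} = - \frac{23}{34642}$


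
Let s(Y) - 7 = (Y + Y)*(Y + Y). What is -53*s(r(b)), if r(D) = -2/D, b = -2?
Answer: -583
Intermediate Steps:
s(Y) = 7 + 4*Y**2 (s(Y) = 7 + (Y + Y)*(Y + Y) = 7 + (2*Y)*(2*Y) = 7 + 4*Y**2)
-53*s(r(b)) = -53*(7 + 4*(-2/(-2))**2) = -53*(7 + 4*(-2*(-1/2))**2) = -53*(7 + 4*1**2) = -53*(7 + 4*1) = -53*(7 + 4) = -53*11 = -583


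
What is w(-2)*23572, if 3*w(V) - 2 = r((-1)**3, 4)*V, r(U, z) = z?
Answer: -47144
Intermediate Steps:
w(V) = 2/3 + 4*V/3 (w(V) = 2/3 + (4*V)/3 = 2/3 + 4*V/3)
w(-2)*23572 = (2/3 + (4/3)*(-2))*23572 = (2/3 - 8/3)*23572 = -2*23572 = -47144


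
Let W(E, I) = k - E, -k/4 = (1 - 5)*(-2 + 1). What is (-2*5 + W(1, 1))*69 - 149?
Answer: -2012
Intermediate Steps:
k = -16 (k = -4*(1 - 5)*(-2 + 1) = -(-16)*(-1) = -4*4 = -16)
W(E, I) = -16 - E
(-2*5 + W(1, 1))*69 - 149 = (-2*5 + (-16 - 1*1))*69 - 149 = (-10 + (-16 - 1))*69 - 149 = (-10 - 17)*69 - 149 = -27*69 - 149 = -1863 - 149 = -2012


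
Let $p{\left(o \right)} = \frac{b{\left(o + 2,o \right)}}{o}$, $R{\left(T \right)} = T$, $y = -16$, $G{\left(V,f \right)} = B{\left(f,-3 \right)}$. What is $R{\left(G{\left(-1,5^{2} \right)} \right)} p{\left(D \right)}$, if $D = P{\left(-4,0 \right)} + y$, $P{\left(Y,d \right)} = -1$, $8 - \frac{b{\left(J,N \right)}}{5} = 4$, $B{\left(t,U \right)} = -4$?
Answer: $\frac{80}{17} \approx 4.7059$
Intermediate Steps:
$b{\left(J,N \right)} = 20$ ($b{\left(J,N \right)} = 40 - 20 = 20$)
$G{\left(V,f \right)} = -4$
$D = -17$ ($D = -1 - 16 = -17$)
$p{\left(o \right)} = \frac{20}{o}$
$R{\left(G{\left(-1,5^{2} \right)} \right)} p{\left(D \right)} = - 4 \frac{20}{-17} = - 4 \cdot 20 \left(- \frac{1}{17}\right) = \left(-4\right) \left(- \frac{20}{17}\right) = \frac{80}{17}$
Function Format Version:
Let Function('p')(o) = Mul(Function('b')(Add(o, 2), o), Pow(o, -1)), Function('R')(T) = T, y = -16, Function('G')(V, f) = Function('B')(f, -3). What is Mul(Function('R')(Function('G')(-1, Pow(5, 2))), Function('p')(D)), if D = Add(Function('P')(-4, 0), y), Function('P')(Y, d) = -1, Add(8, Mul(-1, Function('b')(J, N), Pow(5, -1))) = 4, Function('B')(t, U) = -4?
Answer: Rational(80, 17) ≈ 4.7059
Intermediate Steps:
Function('b')(J, N) = 20 (Function('b')(J, N) = Add(40, Mul(-5, 4)) = Add(40, -20) = 20)
Function('G')(V, f) = -4
D = -17 (D = Add(-1, -16) = -17)
Function('p')(o) = Mul(20, Pow(o, -1))
Mul(Function('R')(Function('G')(-1, Pow(5, 2))), Function('p')(D)) = Mul(-4, Mul(20, Pow(-17, -1))) = Mul(-4, Mul(20, Rational(-1, 17))) = Mul(-4, Rational(-20, 17)) = Rational(80, 17)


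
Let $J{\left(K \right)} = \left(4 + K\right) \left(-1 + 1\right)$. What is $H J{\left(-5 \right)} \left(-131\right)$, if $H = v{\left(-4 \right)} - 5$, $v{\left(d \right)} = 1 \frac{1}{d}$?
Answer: $0$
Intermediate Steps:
$v{\left(d \right)} = \frac{1}{d}$
$J{\left(K \right)} = 0$ ($J{\left(K \right)} = \left(4 + K\right) 0 = 0$)
$H = - \frac{21}{4}$ ($H = \frac{1}{-4} - 5 = - \frac{1}{4} - 5 = - \frac{21}{4} \approx -5.25$)
$H J{\left(-5 \right)} \left(-131\right) = \left(- \frac{21}{4}\right) 0 \left(-131\right) = 0 \left(-131\right) = 0$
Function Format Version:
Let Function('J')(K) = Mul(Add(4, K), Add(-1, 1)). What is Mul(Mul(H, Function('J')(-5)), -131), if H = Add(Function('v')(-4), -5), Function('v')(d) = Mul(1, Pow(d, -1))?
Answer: 0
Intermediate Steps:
Function('v')(d) = Pow(d, -1)
Function('J')(K) = 0 (Function('J')(K) = Mul(Add(4, K), 0) = 0)
H = Rational(-21, 4) (H = Add(Pow(-4, -1), -5) = Add(Rational(-1, 4), -5) = Rational(-21, 4) ≈ -5.2500)
Mul(Mul(H, Function('J')(-5)), -131) = Mul(Mul(Rational(-21, 4), 0), -131) = Mul(0, -131) = 0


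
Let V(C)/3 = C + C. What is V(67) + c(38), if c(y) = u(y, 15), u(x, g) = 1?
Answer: 403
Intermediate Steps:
V(C) = 6*C (V(C) = 3*(C + C) = 3*(2*C) = 6*C)
c(y) = 1
V(67) + c(38) = 6*67 + 1 = 402 + 1 = 403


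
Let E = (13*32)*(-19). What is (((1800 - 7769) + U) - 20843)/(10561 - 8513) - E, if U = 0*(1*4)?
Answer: 4040145/512 ≈ 7890.9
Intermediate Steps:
E = -7904 (E = 416*(-19) = -7904)
U = 0 (U = 0*4 = 0)
(((1800 - 7769) + U) - 20843)/(10561 - 8513) - E = (((1800 - 7769) + 0) - 20843)/(10561 - 8513) - 1*(-7904) = ((-5969 + 0) - 20843)/2048 + 7904 = (-5969 - 20843)*(1/2048) + 7904 = -26812*1/2048 + 7904 = -6703/512 + 7904 = 4040145/512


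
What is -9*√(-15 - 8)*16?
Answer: -144*I*√23 ≈ -690.6*I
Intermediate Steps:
-9*√(-15 - 8)*16 = -9*I*√23*16 = -144*I*√23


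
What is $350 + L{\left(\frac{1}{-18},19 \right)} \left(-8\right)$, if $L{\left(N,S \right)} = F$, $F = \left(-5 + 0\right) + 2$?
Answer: $374$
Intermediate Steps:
$F = -3$ ($F = -5 + 2 = -3$)
$L{\left(N,S \right)} = -3$
$350 + L{\left(\frac{1}{-18},19 \right)} \left(-8\right) = 350 - -24 = 350 + 24 = 374$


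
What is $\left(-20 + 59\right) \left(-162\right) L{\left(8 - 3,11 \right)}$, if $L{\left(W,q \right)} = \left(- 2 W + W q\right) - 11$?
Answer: $-214812$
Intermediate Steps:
$L{\left(W,q \right)} = -11 - 2 W + W q$
$\left(-20 + 59\right) \left(-162\right) L{\left(8 - 3,11 \right)} = \left(-20 + 59\right) \left(-162\right) \left(-11 - 2 \left(8 - 3\right) + \left(8 - 3\right) 11\right) = 39 \left(-162\right) \left(-11 - 10 + 5 \cdot 11\right) = - 6318 \left(-11 - 10 + 55\right) = \left(-6318\right) 34 = -214812$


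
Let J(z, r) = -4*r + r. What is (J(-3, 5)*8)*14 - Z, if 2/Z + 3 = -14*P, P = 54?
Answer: -1275118/759 ≈ -1680.0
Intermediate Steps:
J(z, r) = -3*r
Z = -2/759 (Z = 2/(-3 - 14*54) = 2/(-3 - 756) = 2/(-759) = 2*(-1/759) = -2/759 ≈ -0.0026350)
(J(-3, 5)*8)*14 - Z = (-3*5*8)*14 - 1*(-2/759) = -15*8*14 + 2/759 = -120*14 + 2/759 = -1680 + 2/759 = -1275118/759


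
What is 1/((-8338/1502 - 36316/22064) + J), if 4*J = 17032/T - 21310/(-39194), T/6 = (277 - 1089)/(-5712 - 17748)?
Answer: 1177122847754/24126736438831023 ≈ 4.8789e-5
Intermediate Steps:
T = 406/1955 (T = 6*((277 - 1089)/(-5712 - 17748)) = 6*(-812/(-23460)) = 6*(-812*(-1/23460)) = 6*(203/5865) = 406/1955 ≈ 0.20767)
J = 326268304625/15912764 (J = (17032/(406/1955) - 21310/(-39194))/4 = (17032*(1955/406) - 21310*(-1/39194))/4 = (16648780/203 + 10655/19597)/4 = (¼)*(326268304625/3978191) = 326268304625/15912764 ≈ 20504.)
1/((-8338/1502 - 36316/22064) + J) = 1/((-8338/1502 - 36316/22064) + 326268304625/15912764) = 1/((-8338*1/1502 - 36316*1/22064) + 326268304625/15912764) = 1/((-4169/751 - 1297/788) + 326268304625/15912764) = 1/(-4259219/591788 + 326268304625/15912764) = 1/(24126736438831023/1177122847754) = 1177122847754/24126736438831023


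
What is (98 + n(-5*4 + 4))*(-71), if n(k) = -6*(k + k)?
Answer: -20590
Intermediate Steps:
n(k) = -12*k
(98 + n(-5*4 + 4))*(-71) = (98 - 12*(-5*4 + 4))*(-71) = (98 - 12*(-20 + 4))*(-71) = (98 - 12*(-16))*(-71) = (98 + 192)*(-71) = 290*(-71) = -20590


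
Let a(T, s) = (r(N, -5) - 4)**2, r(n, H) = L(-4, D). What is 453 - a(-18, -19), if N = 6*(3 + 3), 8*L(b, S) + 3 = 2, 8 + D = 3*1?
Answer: 27903/64 ≈ 435.98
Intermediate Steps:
D = -5 (D = -8 + 3*1 = -8 + 3 = -5)
L(b, S) = -1/8 (L(b, S) = -3/8 + (1/8)*2 = -3/8 + 1/4 = -1/8)
N = 36 (N = 6*6 = 36)
r(n, H) = -1/8
a(T, s) = 1089/64 (a(T, s) = (-1/8 - 4)**2 = (-33/8)**2 = 1089/64)
453 - a(-18, -19) = 453 - 1*1089/64 = 453 - 1089/64 = 27903/64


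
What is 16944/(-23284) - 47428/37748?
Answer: -108994729/54932777 ≈ -1.9841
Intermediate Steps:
16944/(-23284) - 47428/37748 = 16944*(-1/23284) - 47428*1/37748 = -4236/5821 - 11857/9437 = -108994729/54932777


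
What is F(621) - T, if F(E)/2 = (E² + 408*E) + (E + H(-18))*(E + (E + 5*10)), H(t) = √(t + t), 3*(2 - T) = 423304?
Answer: 9071344/3 + 15504*I ≈ 3.0238e+6 + 15504.0*I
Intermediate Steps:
T = -423298/3 (T = 2 - ⅓*423304 = 2 - 423304/3 = -423298/3 ≈ -1.4110e+5)
H(t) = √2*√t (H(t) = √(2*t) = √2*√t)
F(E) = 2*E² + 816*E + 2*(50 + 2*E)*(E + 6*I) (F(E) = 2*((E² + 408*E) + (E + √2*√(-18))*(E + (E + 5*10))) = 2*((E² + 408*E) + (E + √2*(3*I*√2))*(E + (E + 50))) = 2*((E² + 408*E) + (E + 6*I)*(E + (50 + E))) = 2*((E² + 408*E) + (E + 6*I)*(50 + 2*E)) = 2*((E² + 408*E) + (50 + 2*E)*(E + 6*I)) = 2*(E² + 408*E + (50 + 2*E)*(E + 6*I)) = 2*E² + 816*E + 2*(50 + 2*E)*(E + 6*I))
F(621) - T = (6*621² + 600*I + 621*(916 + 24*I)) - 1*(-423298/3) = (6*385641 + 600*I + (568836 + 14904*I)) + 423298/3 = (2313846 + 600*I + (568836 + 14904*I)) + 423298/3 = (2882682 + 15504*I) + 423298/3 = 9071344/3 + 15504*I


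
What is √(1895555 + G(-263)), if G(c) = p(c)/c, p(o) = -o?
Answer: √1895554 ≈ 1376.8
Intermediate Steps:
G(c) = -1 (G(c) = (-c)/c = -1)
√(1895555 + G(-263)) = √(1895555 - 1) = √1895554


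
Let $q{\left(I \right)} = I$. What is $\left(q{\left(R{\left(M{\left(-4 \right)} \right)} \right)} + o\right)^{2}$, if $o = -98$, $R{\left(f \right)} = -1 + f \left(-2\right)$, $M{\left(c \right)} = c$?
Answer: $8281$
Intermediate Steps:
$R{\left(f \right)} = -1 - 2 f$
$\left(q{\left(R{\left(M{\left(-4 \right)} \right)} \right)} + o\right)^{2} = \left(\left(-1 - -8\right) - 98\right)^{2} = \left(\left(-1 + 8\right) - 98\right)^{2} = \left(7 - 98\right)^{2} = \left(-91\right)^{2} = 8281$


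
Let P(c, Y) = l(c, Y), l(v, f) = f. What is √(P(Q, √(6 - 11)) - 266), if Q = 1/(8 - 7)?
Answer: √(-266 + I*√5) ≈ 0.06855 + 16.31*I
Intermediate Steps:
Q = 1 (Q = 1/1 = 1)
P(c, Y) = Y
√(P(Q, √(6 - 11)) - 266) = √(√(6 - 11) - 266) = √(√(-5) - 266) = √(I*√5 - 266) = √(-266 + I*√5)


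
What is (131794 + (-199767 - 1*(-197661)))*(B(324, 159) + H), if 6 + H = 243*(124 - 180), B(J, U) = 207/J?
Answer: -15889406182/9 ≈ -1.7655e+9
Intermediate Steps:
H = -13614 (H = -6 + 243*(124 - 180) = -6 + 243*(-56) = -6 - 13608 = -13614)
(131794 + (-199767 - 1*(-197661)))*(B(324, 159) + H) = (131794 + (-199767 - 1*(-197661)))*(207/324 - 13614) = (131794 + (-199767 + 197661))*(207*(1/324) - 13614) = (131794 - 2106)*(23/36 - 13614) = 129688*(-490081/36) = -15889406182/9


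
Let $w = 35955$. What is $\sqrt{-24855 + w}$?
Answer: $10 \sqrt{111} \approx 105.36$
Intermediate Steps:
$\sqrt{-24855 + w} = \sqrt{-24855 + 35955} = \sqrt{11100} = 10 \sqrt{111}$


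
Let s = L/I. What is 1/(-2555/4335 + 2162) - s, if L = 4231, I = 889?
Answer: -7927882070/1665935327 ≈ -4.7588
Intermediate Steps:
s = 4231/889 ≈ 4.7593
1/(-2555/4335 + 2162) - s = 1/(-2555/4335 + 2162) - 1*4231/889 = 1/(-2555*1/4335 + 2162) - 4231/889 = 1/(-511/867 + 2162) - 4231/889 = 1/(1873943/867) - 4231/889 = 867/1873943 - 4231/889 = -7927882070/1665935327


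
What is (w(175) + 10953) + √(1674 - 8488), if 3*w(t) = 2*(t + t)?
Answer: 33559/3 + I*√6814 ≈ 11186.0 + 82.547*I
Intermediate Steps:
w(t) = 4*t/3 (w(t) = (2*(t + t))/3 = (2*(2*t))/3 = (4*t)/3 = 4*t/3)
(w(175) + 10953) + √(1674 - 8488) = ((4/3)*175 + 10953) + √(1674 - 8488) = (700/3 + 10953) + √(-6814) = 33559/3 + I*√6814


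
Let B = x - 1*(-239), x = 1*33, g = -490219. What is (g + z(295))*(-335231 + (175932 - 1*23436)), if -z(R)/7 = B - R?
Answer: 89550748630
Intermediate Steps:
x = 33
B = 272 (B = 33 - 1*(-239) = 33 + 239 = 272)
z(R) = -1904 + 7*R (z(R) = -7*(272 - R) = -1904 + 7*R)
(g + z(295))*(-335231 + (175932 - 1*23436)) = (-490219 + (-1904 + 7*295))*(-335231 + (175932 - 1*23436)) = (-490219 + (-1904 + 2065))*(-335231 + (175932 - 23436)) = (-490219 + 161)*(-335231 + 152496) = -490058*(-182735) = 89550748630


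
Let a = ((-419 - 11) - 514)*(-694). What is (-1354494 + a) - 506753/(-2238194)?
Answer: -1565298372699/2238194 ≈ -6.9936e+5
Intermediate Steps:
a = 655136 (a = (-430 - 514)*(-694) = -944*(-694) = 655136)
(-1354494 + a) - 506753/(-2238194) = (-1354494 + 655136) - 506753/(-2238194) = -699358 - 506753*(-1/2238194) = -699358 + 506753/2238194 = -1565298372699/2238194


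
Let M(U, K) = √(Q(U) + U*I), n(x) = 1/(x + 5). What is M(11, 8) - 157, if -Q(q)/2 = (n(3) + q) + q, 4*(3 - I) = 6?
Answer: -157 + I*√111/2 ≈ -157.0 + 5.2678*I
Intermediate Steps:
n(x) = 1/(5 + x)
I = 3/2 (I = 3 - ¼*6 = 3 - 3/2 = 3/2 ≈ 1.5000)
Q(q) = -¼ - 4*q (Q(q) = -2*((1/(5 + 3) + q) + q) = -2*((1/8 + q) + q) = -2*((⅛ + q) + q) = -2*(⅛ + 2*q) = -¼ - 4*q)
M(U, K) = √(-¼ - 5*U/2) (M(U, K) = √((-¼ - 4*U) + U*(3/2)) = √((-¼ - 4*U) + 3*U/2) = √(-¼ - 5*U/2))
M(11, 8) - 157 = √(-1 - 10*11)/2 - 157 = √(-1 - 110)/2 - 157 = √(-111)/2 - 157 = (I*√111)/2 - 157 = I*√111/2 - 157 = -157 + I*√111/2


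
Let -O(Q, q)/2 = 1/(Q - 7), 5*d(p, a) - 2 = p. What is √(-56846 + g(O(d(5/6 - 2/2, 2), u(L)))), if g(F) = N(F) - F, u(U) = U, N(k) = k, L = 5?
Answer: I*√56846 ≈ 238.42*I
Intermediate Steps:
d(p, a) = ⅖ + p/5
O(Q, q) = -2/(-7 + Q) (O(Q, q) = -2/(Q - 7) = -2/(-7 + Q))
g(F) = 0 (g(F) = F - F = 0)
√(-56846 + g(O(d(5/6 - 2/2, 2), u(L)))) = √(-56846 + 0) = √(-56846) = I*√56846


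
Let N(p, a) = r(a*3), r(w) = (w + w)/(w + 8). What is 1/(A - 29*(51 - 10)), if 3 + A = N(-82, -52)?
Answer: -37/44026 ≈ -0.00084041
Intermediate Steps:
r(w) = 2*w/(8 + w) (r(w) = (2*w)/(8 + w) = 2*w/(8 + w))
N(p, a) = 6*a/(8 + 3*a) (N(p, a) = 2*(a*3)/(8 + a*3) = 2*(3*a)/(8 + 3*a) = 6*a/(8 + 3*a))
A = -33/37 (A = -3 + 6*(-52)/(8 + 3*(-52)) = -3 + 6*(-52)/(8 - 156) = -3 + 6*(-52)/(-148) = -3 + 6*(-52)*(-1/148) = -3 + 78/37 = -33/37 ≈ -0.89189)
1/(A - 29*(51 - 10)) = 1/(-33/37 - 29*(51 - 10)) = 1/(-33/37 - 29*41) = 1/(-33/37 - 1189) = 1/(-44026/37) = -37/44026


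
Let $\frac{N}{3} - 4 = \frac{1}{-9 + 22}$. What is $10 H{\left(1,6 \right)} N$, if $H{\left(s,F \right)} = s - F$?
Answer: $- \frac{7950}{13} \approx -611.54$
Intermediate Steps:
$N = \frac{159}{13}$ ($N = 12 + \frac{3}{-9 + 22} = 12 + \frac{3}{13} = \frac{159}{13} \approx 12.231$)
$10 H{\left(1,6 \right)} N = 10 \left(1 - 6\right) \frac{159}{13} = 10 \left(-5\right) \frac{159}{13} = \left(-50\right) \frac{159}{13} = - \frac{7950}{13}$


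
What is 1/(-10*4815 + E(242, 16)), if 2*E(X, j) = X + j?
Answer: -1/48021 ≈ -2.0824e-5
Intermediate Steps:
E(X, j) = X/2 + j/2 (E(X, j) = (X + j)/2 = X/2 + j/2)
1/(-10*4815 + E(242, 16)) = 1/(-10*4815 + ((½)*242 + (½)*16)) = 1/(-48150 + (121 + 8)) = 1/(-48150 + 129) = 1/(-48021) = -1/48021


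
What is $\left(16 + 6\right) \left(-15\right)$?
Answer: $-330$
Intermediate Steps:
$\left(16 + 6\right) \left(-15\right) = 22 \left(-15\right) = -330$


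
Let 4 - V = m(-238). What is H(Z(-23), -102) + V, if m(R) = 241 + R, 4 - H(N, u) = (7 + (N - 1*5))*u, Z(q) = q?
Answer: -2137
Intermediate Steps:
H(N, u) = 4 - u*(2 + N) (H(N, u) = 4 - (7 + (N - 1*5))*u = 4 - (7 + (N - 5))*u = 4 - (7 + (-5 + N))*u = 4 - (2 + N)*u = 4 - u*(2 + N))
V = 1 (V = 4 - (241 - 238) = 4 - 1*3 = 4 - 3 = 1)
H(Z(-23), -102) + V = (4 - 2*(-102) - 1*(-23)*(-102)) + 1 = (4 + 204 - 2346) + 1 = -2138 + 1 = -2137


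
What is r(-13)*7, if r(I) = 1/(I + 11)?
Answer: -7/2 ≈ -3.5000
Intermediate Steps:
r(I) = 1/(11 + I)
r(-13)*7 = 7/(11 - 13) = 7/(-2) = -½*7 = -7/2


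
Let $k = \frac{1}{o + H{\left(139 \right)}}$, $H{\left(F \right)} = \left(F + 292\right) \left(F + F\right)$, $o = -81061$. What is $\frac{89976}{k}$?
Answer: $3487199832$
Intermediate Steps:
$H{\left(F \right)} = 2 F \left(292 + F\right)$ ($H{\left(F \right)} = \left(292 + F\right) 2 F = 2 F \left(292 + F\right)$)
$k = \frac{1}{38757}$ ($k = \frac{1}{-81061 + 2 \cdot 139 \left(292 + 139\right)} = \frac{1}{-81061 + 2 \cdot 139 \cdot 431} = \frac{1}{-81061 + 119818} = \frac{1}{38757} \approx 2.5802 \cdot 10^{-5}$)
$\frac{89976}{k} = 89976 \frac{1}{\frac{1}{38757}} = 89976 \cdot 38757 = 3487199832$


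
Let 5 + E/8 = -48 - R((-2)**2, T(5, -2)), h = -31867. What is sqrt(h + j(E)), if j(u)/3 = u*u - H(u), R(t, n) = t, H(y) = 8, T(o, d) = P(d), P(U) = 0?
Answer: sqrt(591917) ≈ 769.36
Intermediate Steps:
T(o, d) = 0
E = -456 (E = -40 + 8*(-48 - 1*(-2)**2) = -40 + 8*(-48 - 1*4) = -40 + 8*(-48 - 4) = -40 + 8*(-52) = -40 - 416 = -456)
j(u) = -24 + 3*u**2 (j(u) = 3*(u*u - 1*8) = 3*(u**2 - 8) = 3*(-8 + u**2) = -24 + 3*u**2)
sqrt(h + j(E)) = sqrt(-31867 + (-24 + 3*(-456)**2)) = sqrt(-31867 + (-24 + 3*207936)) = sqrt(-31867 + (-24 + 623808)) = sqrt(-31867 + 623784) = sqrt(591917)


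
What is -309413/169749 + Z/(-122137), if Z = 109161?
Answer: -56320746170/20732633613 ≈ -2.7165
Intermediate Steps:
-309413/169749 + Z/(-122137) = -309413/169749 + 109161/(-122137) = -309413*1/169749 + 109161*(-1/122137) = -309413/169749 - 109161/122137 = -56320746170/20732633613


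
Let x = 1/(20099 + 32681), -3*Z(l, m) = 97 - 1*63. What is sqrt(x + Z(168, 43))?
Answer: I*sqrt(71035955445)/79170 ≈ 3.3665*I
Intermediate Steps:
Z(l, m) = -34/3 (Z(l, m) = -(97 - 1*63)/3 = -(97 - 63)/3 = -1/3*34 = -34/3)
x = 1/52780 ≈ 1.8947e-5
sqrt(x + Z(168, 43)) = sqrt(1/52780 - 34/3) = sqrt(-1794517/158340) = I*sqrt(71035955445)/79170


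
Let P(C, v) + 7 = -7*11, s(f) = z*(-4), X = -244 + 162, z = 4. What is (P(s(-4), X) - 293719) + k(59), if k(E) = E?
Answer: -293744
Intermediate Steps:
X = -82
s(f) = -16 (s(f) = 4*(-4) = -16)
P(C, v) = -84 (P(C, v) = -7 - 7*11 = -7 - 77 = -84)
(P(s(-4), X) - 293719) + k(59) = (-84 - 293719) + 59 = -293803 + 59 = -293744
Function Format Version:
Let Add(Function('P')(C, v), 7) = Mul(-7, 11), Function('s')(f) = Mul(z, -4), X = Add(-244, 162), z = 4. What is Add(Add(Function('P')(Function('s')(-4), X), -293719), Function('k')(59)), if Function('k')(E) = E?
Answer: -293744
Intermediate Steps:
X = -82
Function('s')(f) = -16 (Function('s')(f) = Mul(4, -4) = -16)
Function('P')(C, v) = -84 (Function('P')(C, v) = Add(-7, Mul(-7, 11)) = Add(-7, -77) = -84)
Add(Add(Function('P')(Function('s')(-4), X), -293719), Function('k')(59)) = Add(Add(-84, -293719), 59) = Add(-293803, 59) = -293744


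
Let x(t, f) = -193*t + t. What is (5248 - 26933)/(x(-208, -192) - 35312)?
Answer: -21685/4624 ≈ -4.6897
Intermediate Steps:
x(t, f) = -192*t
(5248 - 26933)/(x(-208, -192) - 35312) = (5248 - 26933)/(-192*(-208) - 35312) = -21685/(39936 - 35312) = -21685/4624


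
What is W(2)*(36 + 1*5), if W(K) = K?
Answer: 82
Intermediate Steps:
W(2)*(36 + 1*5) = 2*(36 + 1*5) = 2*(36 + 5) = 2*41 = 82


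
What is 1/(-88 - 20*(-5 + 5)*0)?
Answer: -1/88 ≈ -0.011364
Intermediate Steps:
1/(-88 - 20*(-5 + 5)*0) = 1/(-88 - 0*0) = 1/(-88 - 20*0) = 1/(-88 + 0) = 1/(-88) = -1/88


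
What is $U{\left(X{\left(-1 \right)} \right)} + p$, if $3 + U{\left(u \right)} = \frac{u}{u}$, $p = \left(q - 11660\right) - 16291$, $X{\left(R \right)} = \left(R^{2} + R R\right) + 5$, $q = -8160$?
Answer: $-36113$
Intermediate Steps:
$X{\left(R \right)} = 5 + 2 R^{2}$ ($X{\left(R \right)} = \left(R^{2} + R^{2}\right) + 5 = 2 R^{2} + 5 = 5 + 2 R^{2}$)
$p = -36111$ ($p = \left(-8160 - 11660\right) - 16291 = -19820 - 16291 = -36111$)
$U{\left(u \right)} = -2$ ($U{\left(u \right)} = -3 + \frac{u}{u} = -3 + 1 = -2$)
$U{\left(X{\left(-1 \right)} \right)} + p = -2 - 36111 = -36113$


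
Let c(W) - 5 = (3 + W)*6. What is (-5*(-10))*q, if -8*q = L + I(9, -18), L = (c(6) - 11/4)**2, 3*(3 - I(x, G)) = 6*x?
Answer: -1259625/64 ≈ -19682.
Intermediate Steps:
I(x, G) = 3 - 2*x
c(W) = 23 + 6*W (c(W) = 5 + (3 + W)*6 = 5 + (18 + 6*W) = 23 + 6*W)
L = 50625/16 (L = ((23 + 6*6) - 11/4)**2 = ((23 + 36) - 11*1/4)**2 = (59 - 11/4)**2 = (225/4)**2 = 50625/16 ≈ 3164.1)
q = -50385/128 (q = -(50625/16 + (3 - 2*9))/8 = -(50625/16 + (3 - 18))/8 = -(50625/16 - 15)/8 = -1/8*50385/16 = -50385/128 ≈ -393.63)
(-5*(-10))*q = -5*(-10)*(-50385/128) = 50*(-50385/128) = -1259625/64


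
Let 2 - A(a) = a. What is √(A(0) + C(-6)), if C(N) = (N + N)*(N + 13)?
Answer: I*√82 ≈ 9.0554*I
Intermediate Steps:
C(N) = 2*N*(13 + N) (C(N) = (2*N)*(13 + N) = 2*N*(13 + N))
A(a) = 2 - a
√(A(0) + C(-6)) = √((2 - 1*0) + 2*(-6)*(13 - 6)) = √((2 + 0) + 2*(-6)*7) = √(2 - 84) = √(-82) = I*√82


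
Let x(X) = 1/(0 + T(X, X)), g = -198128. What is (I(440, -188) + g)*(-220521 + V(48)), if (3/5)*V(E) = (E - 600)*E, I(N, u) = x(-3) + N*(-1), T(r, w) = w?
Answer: 52557265035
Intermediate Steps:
x(X) = 1/X (x(X) = 1/(0 + X) = 1/X)
I(N, u) = -⅓ - N (I(N, u) = 1/(-3) + N*(-1) = -⅓ - N)
V(E) = 5*E*(-600 + E)/3 (V(E) = 5*((E - 600)*E)/3 = 5*((-600 + E)*E)/3 = 5*(E*(-600 + E))/3 = 5*E*(-600 + E)/3)
(I(440, -188) + g)*(-220521 + V(48)) = ((-⅓ - 1*440) - 198128)*(-220521 + (5/3)*48*(-600 + 48)) = ((-⅓ - 440) - 198128)*(-220521 + (5/3)*48*(-552)) = (-1321/3 - 198128)*(-220521 - 44160) = -595705/3*(-264681) = 52557265035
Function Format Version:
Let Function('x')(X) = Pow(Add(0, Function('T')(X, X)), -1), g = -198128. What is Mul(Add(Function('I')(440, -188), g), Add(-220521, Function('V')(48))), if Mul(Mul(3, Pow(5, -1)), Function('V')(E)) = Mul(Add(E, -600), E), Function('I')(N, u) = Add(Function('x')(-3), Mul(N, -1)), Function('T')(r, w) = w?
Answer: 52557265035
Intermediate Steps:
Function('x')(X) = Pow(X, -1) (Function('x')(X) = Pow(Add(0, X), -1) = Pow(X, -1))
Function('I')(N, u) = Add(Rational(-1, 3), Mul(-1, N)) (Function('I')(N, u) = Add(Pow(-3, -1), Mul(N, -1)) = Add(Rational(-1, 3), Mul(-1, N)))
Function('V')(E) = Mul(Rational(5, 3), E, Add(-600, E)) (Function('V')(E) = Mul(Rational(5, 3), Mul(Add(E, -600), E)) = Mul(Rational(5, 3), Mul(Add(-600, E), E)) = Mul(Rational(5, 3), Mul(E, Add(-600, E))) = Mul(Rational(5, 3), E, Add(-600, E)))
Mul(Add(Function('I')(440, -188), g), Add(-220521, Function('V')(48))) = Mul(Add(Add(Rational(-1, 3), Mul(-1, 440)), -198128), Add(-220521, Mul(Rational(5, 3), 48, Add(-600, 48)))) = Mul(Add(Add(Rational(-1, 3), -440), -198128), Add(-220521, Mul(Rational(5, 3), 48, -552))) = Mul(Add(Rational(-1321, 3), -198128), Add(-220521, -44160)) = Mul(Rational(-595705, 3), -264681) = 52557265035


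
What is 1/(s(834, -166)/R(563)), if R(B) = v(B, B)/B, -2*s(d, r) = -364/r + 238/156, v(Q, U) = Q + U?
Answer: -25896/24073 ≈ -1.0757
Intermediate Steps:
s(d, r) = -119/156 + 182/r (s(d, r) = -(-364/r + 238/156)/2 = -(-364/r + 238*(1/156))/2 = -(-364/r + 119/78)/2 = -(119/78 - 364/r)/2 = -119/156 + 182/r)
R(B) = 2 (R(B) = (B + B)/B = (2*B)/B = 2)
1/(s(834, -166)/R(563)) = 1/((-119/156 + 182/(-166))/2) = 1/((-119/156 + 182*(-1/166))*(½)) = 1/((-119/156 - 91/83)*(½)) = 1/(-24073/12948*½) = 1/(-24073/25896) = -25896/24073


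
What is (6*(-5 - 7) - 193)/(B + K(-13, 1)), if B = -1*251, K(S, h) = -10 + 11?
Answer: 53/50 ≈ 1.0600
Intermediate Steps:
K(S, h) = 1
B = -251
(6*(-5 - 7) - 193)/(B + K(-13, 1)) = (6*(-5 - 7) - 193)/(-251 + 1) = (6*(-12) - 193)/(-250) = (-72 - 193)*(-1/250) = -265*(-1/250) = 53/50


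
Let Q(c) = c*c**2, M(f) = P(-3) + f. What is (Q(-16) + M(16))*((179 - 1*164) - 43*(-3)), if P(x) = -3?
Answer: -587952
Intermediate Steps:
M(f) = -3 + f
Q(c) = c**3
(Q(-16) + M(16))*((179 - 1*164) - 43*(-3)) = ((-16)**3 + (-3 + 16))*((179 - 1*164) - 43*(-3)) = (-4096 + 13)*((179 - 164) + 129) = -4083*(15 + 129) = -4083*144 = -587952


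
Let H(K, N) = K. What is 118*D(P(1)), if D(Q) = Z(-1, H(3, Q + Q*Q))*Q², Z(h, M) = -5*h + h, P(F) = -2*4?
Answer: 30208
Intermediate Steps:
P(F) = -8
Z(h, M) = -4*h
D(Q) = 4*Q² (D(Q) = (-4*(-1))*Q² = 4*Q²)
118*D(P(1)) = 118*(4*(-8)²) = 118*(4*64) = 118*256 = 30208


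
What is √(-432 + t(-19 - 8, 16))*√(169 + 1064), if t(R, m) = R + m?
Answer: 3*I*√60691 ≈ 739.07*I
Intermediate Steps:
√(-432 + t(-19 - 8, 16))*√(169 + 1064) = √(-432 + ((-19 - 8) + 16))*√(169 + 1064) = √(-432 + (-27 + 16))*√1233 = √(-432 - 11)*(3*√137) = √(-443)*(3*√137) = (I*√443)*(3*√137) = 3*I*√60691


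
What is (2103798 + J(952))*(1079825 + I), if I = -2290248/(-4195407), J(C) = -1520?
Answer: 138028494409915426/60803 ≈ 2.2701e+12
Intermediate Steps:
I = 33192/60803 (I = -2290248*(-1/4195407) = 33192/60803 ≈ 0.54589)
(2103798 + J(952))*(1079825 + I) = (2103798 - 1520)*(1079825 + 33192/60803) = 2102278*(65656632667/60803) = 138028494409915426/60803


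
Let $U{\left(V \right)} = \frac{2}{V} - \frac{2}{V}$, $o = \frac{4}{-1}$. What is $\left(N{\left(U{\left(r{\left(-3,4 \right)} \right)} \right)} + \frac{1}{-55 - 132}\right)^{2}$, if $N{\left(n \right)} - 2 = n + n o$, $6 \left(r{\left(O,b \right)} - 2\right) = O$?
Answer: $\frac{139129}{34969} \approx 3.9786$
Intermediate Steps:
$r{\left(O,b \right)} = 2 + \frac{O}{6}$
$o = -4$ ($o = 4 \left(-1\right) = -4$)
$U{\left(V \right)} = 0$
$N{\left(n \right)} = 2 - 3 n$ ($N{\left(n \right)} = 2 + \left(n + n \left(-4\right)\right) = 2 + \left(n - 4 n\right) = 2 - 3 n$)
$\left(N{\left(U{\left(r{\left(-3,4 \right)} \right)} \right)} + \frac{1}{-55 - 132}\right)^{2} = \left(\left(2 - 0\right) + \frac{1}{-55 - 132}\right)^{2} = \left(\left(2 + 0\right) + \frac{1}{-187}\right)^{2} = \left(2 - \frac{1}{187}\right)^{2} = \left(\frac{373}{187}\right)^{2} = \frac{139129}{34969}$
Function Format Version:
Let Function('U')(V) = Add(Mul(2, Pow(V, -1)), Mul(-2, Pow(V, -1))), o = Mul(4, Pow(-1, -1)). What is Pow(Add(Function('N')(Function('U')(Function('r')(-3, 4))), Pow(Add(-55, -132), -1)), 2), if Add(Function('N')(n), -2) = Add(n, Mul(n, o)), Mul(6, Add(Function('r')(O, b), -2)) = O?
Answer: Rational(139129, 34969) ≈ 3.9786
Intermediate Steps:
Function('r')(O, b) = Add(2, Mul(Rational(1, 6), O))
o = -4 (o = Mul(4, -1) = -4)
Function('U')(V) = 0
Function('N')(n) = Add(2, Mul(-3, n)) (Function('N')(n) = Add(2, Add(n, Mul(n, -4))) = Add(2, Add(n, Mul(-4, n))) = Add(2, Mul(-3, n)))
Pow(Add(Function('N')(Function('U')(Function('r')(-3, 4))), Pow(Add(-55, -132), -1)), 2) = Pow(Add(Add(2, Mul(-3, 0)), Pow(Add(-55, -132), -1)), 2) = Pow(Add(Add(2, 0), Pow(-187, -1)), 2) = Pow(Add(2, Rational(-1, 187)), 2) = Pow(Rational(373, 187), 2) = Rational(139129, 34969)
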